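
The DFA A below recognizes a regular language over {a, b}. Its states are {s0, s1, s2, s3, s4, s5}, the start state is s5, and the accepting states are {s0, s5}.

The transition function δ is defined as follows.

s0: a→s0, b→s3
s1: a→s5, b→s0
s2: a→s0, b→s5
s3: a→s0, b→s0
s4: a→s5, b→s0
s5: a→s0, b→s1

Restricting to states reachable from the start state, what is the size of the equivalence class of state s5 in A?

Reachable states from the start: {s0,s1,s3,s5}. Unreachable: {s2,s4} — drop them.
Start with accepting vs non-accepting: {s0,s5} | {s1,s3}.
Stable partition: {s0,s5} | {s1,s3} — 2 equivalence classes.
State s5 belongs to the block {s0,s5}, which has 2 states.

2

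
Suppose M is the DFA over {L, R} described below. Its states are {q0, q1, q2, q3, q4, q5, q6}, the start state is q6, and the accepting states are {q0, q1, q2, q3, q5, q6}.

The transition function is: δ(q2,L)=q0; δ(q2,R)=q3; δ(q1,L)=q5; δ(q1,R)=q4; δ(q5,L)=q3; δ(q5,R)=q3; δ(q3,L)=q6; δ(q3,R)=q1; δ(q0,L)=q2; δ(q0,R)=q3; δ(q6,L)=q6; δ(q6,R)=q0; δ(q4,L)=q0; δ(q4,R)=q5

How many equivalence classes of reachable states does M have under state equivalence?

Every state is reachable, so we keep all 7.
Initial partition by acceptance: {q0,q1,q2,q3,q5,q6} | {q4}.
Split {q0,q1,q2,q3,q5,q6} by δ(·,R) → {q0,q2,q3,q5,q6} and {q1}.
Split {q0,q2,q3,q5,q6} by δ(·,R) → {q0,q2,q5,q6} and {q3}.
Refine {q0,q2,q5,q6} on symbol L: members go to different blocks, giving {q0,q2,q6} and {q5}.
Split {q0,q2,q6} by δ(·,R) → {q0,q2} and {q6}.
No further refinement is possible. Final partition (6 blocks): {q0,q2} | {q4} | {q1} | {q3} | {q5} | {q6}.

6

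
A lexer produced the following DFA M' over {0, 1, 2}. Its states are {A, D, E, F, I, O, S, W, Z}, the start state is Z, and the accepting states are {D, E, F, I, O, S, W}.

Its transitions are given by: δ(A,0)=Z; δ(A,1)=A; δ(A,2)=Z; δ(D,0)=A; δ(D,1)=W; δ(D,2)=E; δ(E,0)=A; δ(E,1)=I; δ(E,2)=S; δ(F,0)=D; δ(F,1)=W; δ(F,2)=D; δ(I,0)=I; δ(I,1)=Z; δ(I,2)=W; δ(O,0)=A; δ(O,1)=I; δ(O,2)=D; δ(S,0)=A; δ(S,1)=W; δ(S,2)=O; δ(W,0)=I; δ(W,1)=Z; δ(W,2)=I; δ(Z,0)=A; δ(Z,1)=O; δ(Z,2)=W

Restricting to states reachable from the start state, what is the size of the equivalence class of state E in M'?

Reachable states from the start: {A,D,E,I,O,S,W,Z}. Unreachable: {F} — drop them.
Initial partition by acceptance: {D,E,I,O,S,W} | {A,Z}.
Split {D,E,I,O,S,W} by δ(·,0) → {D,E,O,S} and {I,W}.
Split {A,Z} by δ(·,1) → {Z} and {A}.
No further refinement is possible. Final partition (4 blocks): {D,E,O,S} | {Z} | {I,W} | {A}.
State E belongs to the block {D,E,O,S}, which has 4 states.

4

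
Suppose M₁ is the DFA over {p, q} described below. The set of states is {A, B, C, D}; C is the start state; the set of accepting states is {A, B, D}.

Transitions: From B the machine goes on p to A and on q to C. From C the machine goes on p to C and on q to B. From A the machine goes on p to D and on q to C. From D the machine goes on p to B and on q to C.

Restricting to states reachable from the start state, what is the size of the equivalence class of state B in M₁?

3

All states are reachable from the start state.
Start with accepting vs non-accepting: {A,B,D} | {C}.
Stable partition: {A,B,D} | {C} — 2 equivalence classes.
State B belongs to the block {A,B,D}, which has 3 states.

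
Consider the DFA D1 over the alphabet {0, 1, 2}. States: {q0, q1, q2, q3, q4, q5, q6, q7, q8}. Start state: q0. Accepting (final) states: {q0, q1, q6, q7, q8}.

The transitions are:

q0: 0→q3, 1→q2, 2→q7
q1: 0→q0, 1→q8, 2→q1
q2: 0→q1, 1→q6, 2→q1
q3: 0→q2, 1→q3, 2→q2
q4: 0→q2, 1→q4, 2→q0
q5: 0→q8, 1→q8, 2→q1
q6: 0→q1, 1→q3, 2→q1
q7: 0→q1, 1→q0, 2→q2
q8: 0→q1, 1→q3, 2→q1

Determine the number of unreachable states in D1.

BFS from q0 reaches {q0, q1, q2, q3, q6, q7, q8}; the 2 state(s) q4, q5 are never visited.

2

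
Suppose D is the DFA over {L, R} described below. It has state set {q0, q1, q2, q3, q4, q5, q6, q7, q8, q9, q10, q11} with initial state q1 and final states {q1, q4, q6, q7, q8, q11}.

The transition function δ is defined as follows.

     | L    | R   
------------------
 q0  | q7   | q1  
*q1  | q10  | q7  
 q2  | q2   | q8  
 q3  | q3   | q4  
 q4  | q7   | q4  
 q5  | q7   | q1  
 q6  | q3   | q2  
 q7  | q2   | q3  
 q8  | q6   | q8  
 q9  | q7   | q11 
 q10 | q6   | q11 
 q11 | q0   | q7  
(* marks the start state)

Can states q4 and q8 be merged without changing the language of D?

Reachable states from the start: {q0,q1,q2,q3,q4,q6,q7,q8,q10,q11}. Unreachable: {q5,q9} — drop them.
Start with accepting vs non-accepting: {q1,q4,q6,q7,q8,q11} | {q0,q2,q3,q10}.
Refine {q1,q4,q6,q7,q8,q11} on symbol L: members go to different blocks, giving {q1,q6,q7,q11} and {q4,q8}.
Split {q1,q6,q7,q11} by δ(·,R) → {q1,q11} and {q6,q7}.
On input L, block {q0,q2,q3,q10} splits into {q0,q10} and {q2,q3}.
No further refinement is possible. Final partition (5 blocks): {q1,q11} | {q0,q10} | {q4,q8} | {q6,q7} | {q2,q3}.
q4 and q8 lie in the same block of the stable partition, so they are equivalent — no string distinguishes them.

Yes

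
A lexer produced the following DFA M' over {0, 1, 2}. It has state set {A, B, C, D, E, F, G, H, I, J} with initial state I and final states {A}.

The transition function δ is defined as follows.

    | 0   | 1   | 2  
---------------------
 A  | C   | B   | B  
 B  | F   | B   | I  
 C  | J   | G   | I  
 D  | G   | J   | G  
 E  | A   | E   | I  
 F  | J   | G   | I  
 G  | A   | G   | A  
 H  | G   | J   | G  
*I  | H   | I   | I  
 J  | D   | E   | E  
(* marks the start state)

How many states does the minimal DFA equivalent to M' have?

Every state is reachable, so we keep all 10.
P0 = {A} | {B,C,D,E,F,G,H,I,J}.
Refine {B,C,D,E,F,G,H,I,J} on symbol 0: members go to different blocks, giving {B,C,D,F,H,I,J} and {E,G}.
On input 0, block {B,C,D,F,H,I,J} splits into {B,C,F,I,J} and {D,H}.
Split {B,C,F,I,J} by δ(·,0) → {B,C,F} and {I,J}.
Refine {B,C,F} on symbol 0: members go to different blocks, giving {C,F} and {B}.
Refine {E,G} on symbol 2: members go to different blocks, giving {E} and {G}.
Refine {I,J} on symbol 1: members go to different blocks, giving {I} and {J}.
The partition is now stable with 8 blocks: {A} | {C,F} | {E} | {D,H} | {I} | {B} | {G} | {J}.

8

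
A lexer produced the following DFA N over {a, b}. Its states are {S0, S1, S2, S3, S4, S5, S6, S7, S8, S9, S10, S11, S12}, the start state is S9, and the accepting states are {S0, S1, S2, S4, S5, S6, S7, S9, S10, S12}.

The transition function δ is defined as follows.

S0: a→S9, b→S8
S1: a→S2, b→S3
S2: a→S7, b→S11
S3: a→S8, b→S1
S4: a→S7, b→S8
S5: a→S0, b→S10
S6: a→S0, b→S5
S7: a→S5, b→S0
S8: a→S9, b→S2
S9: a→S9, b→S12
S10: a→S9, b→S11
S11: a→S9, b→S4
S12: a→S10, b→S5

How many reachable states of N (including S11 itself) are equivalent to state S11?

2

First remove the unreachable states {S1,S3,S6}; 10 states remain.
Initial partition by acceptance: {S0,S2,S4,S5,S7,S9,S10,S12} | {S8,S11}.
Refine {S0,S2,S4,S5,S7,S9,S10,S12} on symbol b: members go to different blocks, giving {S0,S2,S4,S10} and {S5,S7,S9,S12}.
On input a, block {S5,S7,S9,S12} splits into {S5,S12} and {S7,S9}.
Split {S5,S12} by δ(·,b) → {S5} and {S12}.
Refine {S7,S9} on symbol a: members go to different blocks, giving {S7} and {S9}.
On input a, block {S0,S2,S4,S10} splits into {S0,S10} and {S2,S4}.
No further refinement is possible. Final partition (7 blocks): {S0,S10} | {S8,S11} | {S5} | {S7} | {S12} | {S9} | {S2,S4}.
State S11 belongs to the block {S8,S11}, which has 2 states.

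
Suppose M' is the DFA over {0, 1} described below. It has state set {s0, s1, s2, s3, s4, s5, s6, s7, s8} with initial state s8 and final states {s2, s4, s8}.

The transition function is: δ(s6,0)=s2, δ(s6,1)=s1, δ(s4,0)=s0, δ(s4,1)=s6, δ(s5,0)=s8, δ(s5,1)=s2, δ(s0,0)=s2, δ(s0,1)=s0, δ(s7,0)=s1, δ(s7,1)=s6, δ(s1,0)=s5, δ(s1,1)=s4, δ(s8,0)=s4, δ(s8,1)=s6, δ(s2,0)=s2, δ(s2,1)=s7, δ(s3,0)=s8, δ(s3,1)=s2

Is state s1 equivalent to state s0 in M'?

States {s3} cannot be reached from the start state, so discard them.
Start with accepting vs non-accepting: {s2,s4,s8} | {s0,s1,s5,s6,s7}.
On input 0, block {s2,s4,s8} splits into {s2,s8} and {s4}.
Refine {s2,s8} on symbol 0: members go to different blocks, giving {s2} and {s8}.
On input 0, block {s0,s1,s5,s6,s7} splits into {s0,s6} and {s1,s7} and {s5}.
Split {s0,s6} by δ(·,1) → {s0} and {s6}.
Refine {s1,s7} on symbol 0: members go to different blocks, giving {s1} and {s7}.
The partition is now stable with 8 blocks: {s2} | {s0} | {s4} | {s8} | {s1} | {s5} | {s6} | {s7}.
s1 and s0 end up in different blocks, so they are distinguishable. For instance, the string '0' is accepted from only s0.

No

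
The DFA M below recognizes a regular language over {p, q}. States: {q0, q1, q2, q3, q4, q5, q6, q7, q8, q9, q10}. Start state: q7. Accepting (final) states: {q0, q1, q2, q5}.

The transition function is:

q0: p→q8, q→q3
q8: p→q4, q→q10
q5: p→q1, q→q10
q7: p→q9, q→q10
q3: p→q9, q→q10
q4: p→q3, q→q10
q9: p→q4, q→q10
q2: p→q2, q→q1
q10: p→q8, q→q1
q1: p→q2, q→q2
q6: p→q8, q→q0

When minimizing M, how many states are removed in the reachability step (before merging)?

3

No path from q7 leads to q0, q5, q6; the other 8 states are all reachable.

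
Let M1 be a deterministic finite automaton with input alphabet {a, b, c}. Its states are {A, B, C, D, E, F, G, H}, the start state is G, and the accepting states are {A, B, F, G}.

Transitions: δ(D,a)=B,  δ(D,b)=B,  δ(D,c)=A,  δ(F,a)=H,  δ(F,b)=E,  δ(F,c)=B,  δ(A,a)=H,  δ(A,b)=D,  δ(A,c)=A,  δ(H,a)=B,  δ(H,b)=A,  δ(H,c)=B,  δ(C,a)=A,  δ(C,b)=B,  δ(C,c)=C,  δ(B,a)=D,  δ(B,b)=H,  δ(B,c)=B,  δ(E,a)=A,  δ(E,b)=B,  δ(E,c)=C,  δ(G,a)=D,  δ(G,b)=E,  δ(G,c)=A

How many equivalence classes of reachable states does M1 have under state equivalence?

4

Reachable states from the start: {A,B,C,D,E,G,H}. Unreachable: {F} — drop them.
P0 = {A,B,G} | {C,D,E,H}.
On input c, block {C,D,E,H} splits into {C,E} and {D,H}.
On input b, block {A,B,G} splits into {A,B} and {G}.
The partition is now stable with 4 blocks: {A,B} | {C,E} | {D,H} | {G}.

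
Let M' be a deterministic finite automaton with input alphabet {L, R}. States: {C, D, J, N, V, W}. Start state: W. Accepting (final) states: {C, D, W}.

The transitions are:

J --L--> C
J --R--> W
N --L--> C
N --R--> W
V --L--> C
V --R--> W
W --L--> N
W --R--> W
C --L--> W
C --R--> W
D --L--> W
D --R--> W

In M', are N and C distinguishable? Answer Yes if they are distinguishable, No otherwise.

Yes

First remove the unreachable states {D,J,V}; 3 states remain.
P0 = {C,W} | {N}.
On input L, block {C,W} splits into {C} and {W}.
Stable partition: {C} | {N} | {W} — 3 equivalence classes.
N and C end up in different blocks, so they are distinguishable. For instance, the string 'ε' is accepted from only C.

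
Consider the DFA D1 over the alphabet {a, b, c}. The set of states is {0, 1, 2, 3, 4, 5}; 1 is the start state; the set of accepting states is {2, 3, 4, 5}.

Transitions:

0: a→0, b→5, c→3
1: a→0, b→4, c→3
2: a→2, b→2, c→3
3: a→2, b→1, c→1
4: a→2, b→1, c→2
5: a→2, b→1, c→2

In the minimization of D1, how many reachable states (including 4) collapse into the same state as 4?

Every state is reachable, so we keep all 6.
Start with accepting vs non-accepting: {2,3,4,5} | {0,1}.
On input b, block {2,3,4,5} splits into {3,4,5} and {2}.
Refine {3,4,5} on symbol c: members go to different blocks, giving {4,5} and {3}.
Stable partition: {4,5} | {0,1} | {2} | {3} — 4 equivalence classes.
State 4 belongs to the block {4,5}, which has 2 states.

2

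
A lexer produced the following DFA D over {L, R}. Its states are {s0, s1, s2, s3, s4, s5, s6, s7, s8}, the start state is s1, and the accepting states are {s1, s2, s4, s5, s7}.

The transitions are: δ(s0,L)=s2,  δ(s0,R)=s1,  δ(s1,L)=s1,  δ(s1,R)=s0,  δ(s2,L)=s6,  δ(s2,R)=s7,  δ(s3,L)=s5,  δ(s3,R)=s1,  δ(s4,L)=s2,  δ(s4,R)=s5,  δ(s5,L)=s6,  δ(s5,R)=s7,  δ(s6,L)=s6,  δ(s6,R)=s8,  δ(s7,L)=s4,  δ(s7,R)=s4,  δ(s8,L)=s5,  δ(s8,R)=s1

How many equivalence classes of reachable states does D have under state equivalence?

6

States {s3} cannot be reached from the start state, so discard them.
P0 = {s1,s2,s4,s5,s7} | {s0,s6,s8}.
Split {s1,s2,s4,s5,s7} by δ(·,L) → {s1,s4,s7} and {s2,s5}.
On input L, block {s1,s4,s7} splits into {s1,s7} and {s4}.
Split {s1,s7} by δ(·,L) → {s1} and {s7}.
Split {s0,s6,s8} by δ(·,L) → {s0,s8} and {s6}.
No further refinement is possible. Final partition (6 blocks): {s1} | {s0,s8} | {s2,s5} | {s4} | {s7} | {s6}.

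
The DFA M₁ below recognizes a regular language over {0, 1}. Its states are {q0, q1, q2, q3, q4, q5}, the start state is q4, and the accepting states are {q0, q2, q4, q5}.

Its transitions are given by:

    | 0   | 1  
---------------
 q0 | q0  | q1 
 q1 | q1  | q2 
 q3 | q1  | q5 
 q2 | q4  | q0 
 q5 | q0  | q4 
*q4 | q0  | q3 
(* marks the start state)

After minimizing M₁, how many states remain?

All states are reachable from the start state.
Start with accepting vs non-accepting: {q0,q2,q4,q5} | {q1,q3}.
On input 1, block {q0,q2,q4,q5} splits into {q0,q4} and {q2,q5}.
Stable partition: {q0,q4} | {q1,q3} | {q2,q5} — 3 equivalence classes.

3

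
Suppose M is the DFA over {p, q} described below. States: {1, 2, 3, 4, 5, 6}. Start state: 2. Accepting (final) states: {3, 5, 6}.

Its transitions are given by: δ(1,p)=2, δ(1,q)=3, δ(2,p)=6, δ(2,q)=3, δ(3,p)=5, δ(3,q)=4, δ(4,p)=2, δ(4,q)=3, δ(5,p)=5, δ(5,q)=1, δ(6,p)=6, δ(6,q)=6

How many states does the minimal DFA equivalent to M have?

4

All states are reachable from the start state.
Start with accepting vs non-accepting: {3,5,6} | {1,2,4}.
On input q, block {3,5,6} splits into {3,5} and {6}.
Split {1,2,4} by δ(·,p) → {1,4} and {2}.
The partition is now stable with 4 blocks: {3,5} | {1,4} | {6} | {2}.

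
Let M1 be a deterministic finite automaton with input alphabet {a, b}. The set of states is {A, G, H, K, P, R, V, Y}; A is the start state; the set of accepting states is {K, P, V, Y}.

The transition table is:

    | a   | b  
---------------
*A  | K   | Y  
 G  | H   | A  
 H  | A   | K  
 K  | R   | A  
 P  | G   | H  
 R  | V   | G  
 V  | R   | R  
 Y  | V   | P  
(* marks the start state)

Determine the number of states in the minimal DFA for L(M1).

Initial partition by acceptance: {K,P,V,Y} | {A,G,H,R}.
Refine {K,P,V,Y} on symbol a: members go to different blocks, giving {K,P,V} and {Y}.
Split {A,G,H,R} by δ(·,a) → {G,H} and {A,R}.
Split {K,P,V} by δ(·,a) → {K,V} and {P}.
Split {G,H} by δ(·,a) → {H} and {G}.
On input b, block {A,R} splits into {R} and {A}.
Refine {K,V} on symbol b: members go to different blocks, giving {K} and {V}.
No further refinement is possible. Final partition (8 blocks): {K} | {H} | {Y} | {R} | {P} | {G} | {A} | {V}.

8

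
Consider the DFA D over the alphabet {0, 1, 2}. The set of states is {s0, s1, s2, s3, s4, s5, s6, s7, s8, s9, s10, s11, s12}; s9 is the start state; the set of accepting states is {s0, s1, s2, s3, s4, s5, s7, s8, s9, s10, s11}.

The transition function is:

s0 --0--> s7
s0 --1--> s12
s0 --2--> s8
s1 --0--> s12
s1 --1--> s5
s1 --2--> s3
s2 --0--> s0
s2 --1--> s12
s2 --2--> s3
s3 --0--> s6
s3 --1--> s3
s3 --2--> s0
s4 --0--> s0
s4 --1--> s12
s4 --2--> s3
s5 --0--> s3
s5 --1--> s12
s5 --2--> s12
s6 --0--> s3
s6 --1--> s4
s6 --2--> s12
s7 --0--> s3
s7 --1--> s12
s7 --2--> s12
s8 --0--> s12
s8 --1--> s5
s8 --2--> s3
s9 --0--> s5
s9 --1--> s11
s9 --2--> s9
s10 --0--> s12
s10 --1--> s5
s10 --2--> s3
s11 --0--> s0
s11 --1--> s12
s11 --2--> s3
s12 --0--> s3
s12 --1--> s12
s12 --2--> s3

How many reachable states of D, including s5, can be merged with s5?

First remove the unreachable states {s1,s2,s10}; 10 states remain.
Start with accepting vs non-accepting: {s0,s3,s4,s5,s7,s8,s9,s11} | {s6,s12}.
Split {s0,s3,s4,s5,s7,s8,s9,s11} by δ(·,0) → {s0,s4,s5,s7,s9,s11} and {s3,s8}.
Split {s0,s4,s5,s7,s9,s11} by δ(·,0) → {s0,s4,s9,s11} and {s5,s7}.
On input 0, block {s0,s4,s9,s11} splits into {s0,s9} and {s4,s11}.
On input 1, block {s0,s9} splits into {s0} and {s9}.
Split {s6,s12} by δ(·,1) → {s6} and {s12}.
Split {s3,s8} by δ(·,0) → {s3} and {s8}.
The partition is now stable with 8 blocks: {s0} | {s6} | {s3} | {s5,s7} | {s4,s11} | {s9} | {s12} | {s8}.
State s5 belongs to the block {s5,s7}, which has 2 states.

2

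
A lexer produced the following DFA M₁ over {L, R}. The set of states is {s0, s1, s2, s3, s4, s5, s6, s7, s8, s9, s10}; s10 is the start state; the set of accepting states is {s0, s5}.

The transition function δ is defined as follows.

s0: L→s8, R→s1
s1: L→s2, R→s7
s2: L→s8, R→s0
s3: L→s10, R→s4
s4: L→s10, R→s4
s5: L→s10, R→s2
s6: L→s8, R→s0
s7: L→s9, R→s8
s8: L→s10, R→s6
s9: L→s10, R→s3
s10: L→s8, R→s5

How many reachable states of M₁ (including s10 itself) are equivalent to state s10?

P0 = {s0,s5} | {s1,s2,s3,s4,s6,s7,s8,s9,s10}.
On input R, block {s1,s2,s3,s4,s6,s7,s8,s9,s10} splits into {s1,s3,s4,s7,s8,s9} and {s2,s6,s10}.
On input L, block {s0,s5} splits into {s0} and {s5}.
Split {s1,s3,s4,s7,s8,s9} by δ(·,L) → {s1,s3,s4,s8,s9} and {s7}.
On input R, block {s1,s3,s4,s8,s9} splits into {s3,s4,s9} and {s1} and {s8}.
On input R, block {s2,s6,s10} splits into {s2,s6} and {s10}.
The partition is now stable with 8 blocks: {s0} | {s3,s4,s9} | {s2,s6} | {s5} | {s7} | {s1} | {s8} | {s10}.
State s10 belongs to the block {s10}, which has 1 states.

1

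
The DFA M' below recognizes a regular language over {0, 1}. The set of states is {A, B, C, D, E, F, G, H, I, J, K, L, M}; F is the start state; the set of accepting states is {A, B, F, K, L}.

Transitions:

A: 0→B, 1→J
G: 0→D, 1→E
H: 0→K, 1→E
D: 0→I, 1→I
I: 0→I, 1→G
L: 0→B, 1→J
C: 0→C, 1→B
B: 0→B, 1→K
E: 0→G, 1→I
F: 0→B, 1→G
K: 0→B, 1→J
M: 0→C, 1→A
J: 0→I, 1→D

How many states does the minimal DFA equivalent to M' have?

3

Reachable states from the start: {B,D,E,F,G,I,J,K}. Unreachable: {A,C,H,L,M} — drop them.
P0 = {B,F,K} | {D,E,G,I,J}.
Split {B,F,K} by δ(·,1) → {F,K} and {B}.
Stable partition: {F,K} | {D,E,G,I,J} | {B} — 3 equivalence classes.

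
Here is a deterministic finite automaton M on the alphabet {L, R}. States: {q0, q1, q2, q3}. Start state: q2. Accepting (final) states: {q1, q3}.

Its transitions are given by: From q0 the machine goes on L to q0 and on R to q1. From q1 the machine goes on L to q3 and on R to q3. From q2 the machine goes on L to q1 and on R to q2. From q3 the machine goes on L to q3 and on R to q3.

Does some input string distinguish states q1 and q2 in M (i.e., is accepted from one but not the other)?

First remove the unreachable states {q0}; 3 states remain.
P0 = {q1,q3} | {q2}.
The partition is now stable with 2 blocks: {q1,q3} | {q2}.
q1 and q2 end up in different blocks, so they are distinguishable. For instance, the string 'ε' is accepted from only q1.

Yes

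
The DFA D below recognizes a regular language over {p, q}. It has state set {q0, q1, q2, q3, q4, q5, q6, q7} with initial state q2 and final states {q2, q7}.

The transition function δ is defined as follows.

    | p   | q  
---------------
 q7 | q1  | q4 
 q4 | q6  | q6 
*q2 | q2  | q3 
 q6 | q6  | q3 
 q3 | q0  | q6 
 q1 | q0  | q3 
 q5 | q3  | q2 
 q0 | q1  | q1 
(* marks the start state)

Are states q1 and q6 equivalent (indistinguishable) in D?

States {q4,q5,q7} cannot be reached from the start state, so discard them.
Start with accepting vs non-accepting: {q2} | {q0,q1,q3,q6}.
Stable partition: {q2} | {q0,q1,q3,q6} — 2 equivalence classes.
q1 and q6 lie in the same block of the stable partition, so they are equivalent — no string distinguishes them.

Yes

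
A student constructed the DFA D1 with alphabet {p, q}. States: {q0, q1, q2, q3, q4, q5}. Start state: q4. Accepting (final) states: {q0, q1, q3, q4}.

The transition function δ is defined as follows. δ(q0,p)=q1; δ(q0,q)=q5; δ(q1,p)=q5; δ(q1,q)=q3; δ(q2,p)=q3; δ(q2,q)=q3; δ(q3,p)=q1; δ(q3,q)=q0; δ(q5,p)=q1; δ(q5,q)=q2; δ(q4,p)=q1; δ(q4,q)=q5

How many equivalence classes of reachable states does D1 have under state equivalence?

Every state is reachable, so we keep all 6.
Start with accepting vs non-accepting: {q0,q1,q3,q4} | {q2,q5}.
Refine {q0,q1,q3,q4} on symbol p: members go to different blocks, giving {q0,q3,q4} and {q1}.
On input q, block {q0,q3,q4} splits into {q0,q4} and {q3}.
On input p, block {q2,q5} splits into {q2} and {q5}.
The partition is now stable with 5 blocks: {q0,q4} | {q2} | {q1} | {q3} | {q5}.

5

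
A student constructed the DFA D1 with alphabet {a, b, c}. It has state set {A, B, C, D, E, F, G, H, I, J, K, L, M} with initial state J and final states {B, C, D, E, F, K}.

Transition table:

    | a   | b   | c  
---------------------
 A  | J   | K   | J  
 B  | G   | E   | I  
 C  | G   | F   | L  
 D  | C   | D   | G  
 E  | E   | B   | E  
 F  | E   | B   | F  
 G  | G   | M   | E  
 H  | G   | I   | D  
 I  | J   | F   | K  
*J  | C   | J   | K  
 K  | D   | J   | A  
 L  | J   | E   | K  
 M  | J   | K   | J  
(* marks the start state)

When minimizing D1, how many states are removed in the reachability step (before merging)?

1

No path from J leads to H; the other 12 states are all reachable.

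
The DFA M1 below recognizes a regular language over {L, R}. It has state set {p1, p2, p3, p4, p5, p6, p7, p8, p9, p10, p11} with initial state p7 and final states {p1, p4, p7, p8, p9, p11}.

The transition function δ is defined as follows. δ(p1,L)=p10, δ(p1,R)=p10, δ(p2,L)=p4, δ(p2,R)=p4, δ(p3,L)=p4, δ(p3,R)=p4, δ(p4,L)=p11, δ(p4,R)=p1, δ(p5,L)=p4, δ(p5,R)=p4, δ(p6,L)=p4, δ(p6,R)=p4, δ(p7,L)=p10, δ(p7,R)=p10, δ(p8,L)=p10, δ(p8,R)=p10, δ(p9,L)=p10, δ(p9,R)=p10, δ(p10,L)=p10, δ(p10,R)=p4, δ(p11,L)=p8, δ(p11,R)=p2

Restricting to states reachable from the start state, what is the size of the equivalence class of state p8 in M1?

Reachable states from the start: {p1,p2,p4,p7,p8,p10,p11}. Unreachable: {p3,p5,p6,p9} — drop them.
Initial partition by acceptance: {p1,p4,p7,p8,p11} | {p2,p10}.
Refine {p1,p4,p7,p8,p11} on symbol L: members go to different blocks, giving {p1,p7,p8} and {p4,p11}.
Split {p2,p10} by δ(·,L) → {p2} and {p10}.
Split {p4,p11} by δ(·,L) → {p4} and {p11}.
No further refinement is possible. Final partition (5 blocks): {p1,p7,p8} | {p2} | {p4} | {p10} | {p11}.
The equivalence class containing p8 is {p1,p7,p8}, of size 3.

3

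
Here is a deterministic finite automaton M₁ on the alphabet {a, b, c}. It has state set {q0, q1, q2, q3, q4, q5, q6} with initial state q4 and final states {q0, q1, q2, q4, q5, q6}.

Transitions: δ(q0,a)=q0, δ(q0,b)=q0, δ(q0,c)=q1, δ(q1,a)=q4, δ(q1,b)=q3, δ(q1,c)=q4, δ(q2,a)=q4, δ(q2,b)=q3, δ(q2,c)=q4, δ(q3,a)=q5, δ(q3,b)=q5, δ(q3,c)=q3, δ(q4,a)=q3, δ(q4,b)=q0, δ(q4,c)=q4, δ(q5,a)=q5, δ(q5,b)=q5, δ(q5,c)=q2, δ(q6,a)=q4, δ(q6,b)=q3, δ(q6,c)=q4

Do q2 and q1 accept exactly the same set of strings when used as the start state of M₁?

Yes

First remove the unreachable states {q6}; 6 states remain.
P0 = {q0,q1,q2,q4,q5} | {q3}.
On input a, block {q0,q1,q2,q4,q5} splits into {q0,q1,q2,q5} and {q4}.
Refine {q0,q1,q2,q5} on symbol a: members go to different blocks, giving {q0,q5} and {q1,q2}.
The partition is now stable with 4 blocks: {q0,q5} | {q3} | {q4} | {q1,q2}.
q2 and q1 lie in the same block of the stable partition, so they are equivalent — no string distinguishes them.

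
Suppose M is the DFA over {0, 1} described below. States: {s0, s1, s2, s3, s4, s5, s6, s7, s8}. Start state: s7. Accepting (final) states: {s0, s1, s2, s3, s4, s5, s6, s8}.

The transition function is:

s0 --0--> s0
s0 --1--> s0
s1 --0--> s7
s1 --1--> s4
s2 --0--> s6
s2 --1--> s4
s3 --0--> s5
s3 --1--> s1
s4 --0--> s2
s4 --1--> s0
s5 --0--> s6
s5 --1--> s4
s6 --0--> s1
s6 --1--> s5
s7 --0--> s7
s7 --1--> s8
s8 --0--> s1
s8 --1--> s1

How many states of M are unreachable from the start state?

BFS from s7 reaches {s0, s1, s2, s4, s5, s6, s7, s8}; the 1 state(s) s3 are never visited.

1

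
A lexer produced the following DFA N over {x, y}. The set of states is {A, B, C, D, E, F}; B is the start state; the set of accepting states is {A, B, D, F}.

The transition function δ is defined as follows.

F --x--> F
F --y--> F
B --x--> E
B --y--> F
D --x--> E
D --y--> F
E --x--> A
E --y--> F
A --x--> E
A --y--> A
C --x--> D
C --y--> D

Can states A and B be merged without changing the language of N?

Reachable states from the start: {A,B,E,F}. Unreachable: {C,D} — drop them.
Initial partition by acceptance: {A,B,F} | {E}.
On input x, block {A,B,F} splits into {A,B} and {F}.
Refine {A,B} on symbol y: members go to different blocks, giving {A} and {B}.
The partition is now stable with 4 blocks: {A} | {E} | {F} | {B}.
A and B end up in different blocks, so they are distinguishable. For instance, the string 'yx' is accepted from only B.

No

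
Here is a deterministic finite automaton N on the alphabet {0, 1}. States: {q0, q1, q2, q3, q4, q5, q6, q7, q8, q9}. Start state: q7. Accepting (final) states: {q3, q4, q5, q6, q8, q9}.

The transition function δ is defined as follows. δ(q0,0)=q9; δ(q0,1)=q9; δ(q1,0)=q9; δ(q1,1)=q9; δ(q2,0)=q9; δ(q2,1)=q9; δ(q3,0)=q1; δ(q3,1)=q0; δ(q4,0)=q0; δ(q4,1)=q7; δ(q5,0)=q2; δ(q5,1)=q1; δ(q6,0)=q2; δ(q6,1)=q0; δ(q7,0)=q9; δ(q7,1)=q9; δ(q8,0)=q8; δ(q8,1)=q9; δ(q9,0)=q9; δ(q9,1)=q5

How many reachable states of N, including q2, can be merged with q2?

States {q0,q3,q4,q6,q8} cannot be reached from the start state, so discard them.
Initial partition by acceptance: {q5,q9} | {q1,q2,q7}.
Split {q5,q9} by δ(·,0) → {q5} and {q9}.
The partition is now stable with 3 blocks: {q5} | {q1,q2,q7} | {q9}.
State q2 belongs to the block {q1,q2,q7}, which has 3 states.

3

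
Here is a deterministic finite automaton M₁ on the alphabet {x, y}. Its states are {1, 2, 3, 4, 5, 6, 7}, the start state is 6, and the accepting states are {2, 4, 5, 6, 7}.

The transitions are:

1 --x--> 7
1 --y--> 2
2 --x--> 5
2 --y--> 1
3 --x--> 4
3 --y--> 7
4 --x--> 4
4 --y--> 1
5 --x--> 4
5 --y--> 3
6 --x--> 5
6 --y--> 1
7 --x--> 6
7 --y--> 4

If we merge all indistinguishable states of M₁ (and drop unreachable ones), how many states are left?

Every state is reachable, so we keep all 7.
P0 = {2,4,5,6,7} | {1,3}.
Refine {2,4,5,6,7} on symbol y: members go to different blocks, giving {2,4,5,6} and {7}.
Split {1,3} by δ(·,x) → {1} and {3}.
On input y, block {2,4,5,6} splits into {2,4,6} and {5}.
Refine {2,4,6} on symbol x: members go to different blocks, giving {2,6} and {4}.
Stable partition: {2,6} | {1} | {7} | {3} | {5} | {4} — 6 equivalence classes.

6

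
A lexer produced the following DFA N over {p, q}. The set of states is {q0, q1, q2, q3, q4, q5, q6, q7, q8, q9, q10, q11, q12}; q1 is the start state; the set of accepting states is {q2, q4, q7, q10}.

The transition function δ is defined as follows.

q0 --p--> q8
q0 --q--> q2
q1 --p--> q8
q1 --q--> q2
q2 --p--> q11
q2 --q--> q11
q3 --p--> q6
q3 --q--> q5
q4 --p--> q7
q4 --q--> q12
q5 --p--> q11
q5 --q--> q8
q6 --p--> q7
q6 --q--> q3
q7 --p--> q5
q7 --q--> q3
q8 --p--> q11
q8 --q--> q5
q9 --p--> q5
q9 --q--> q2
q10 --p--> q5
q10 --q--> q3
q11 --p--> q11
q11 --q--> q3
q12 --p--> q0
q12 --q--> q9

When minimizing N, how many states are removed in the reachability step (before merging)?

5

No path from q1 leads to q0, q4, q9, q10, q12; the other 8 states are all reachable.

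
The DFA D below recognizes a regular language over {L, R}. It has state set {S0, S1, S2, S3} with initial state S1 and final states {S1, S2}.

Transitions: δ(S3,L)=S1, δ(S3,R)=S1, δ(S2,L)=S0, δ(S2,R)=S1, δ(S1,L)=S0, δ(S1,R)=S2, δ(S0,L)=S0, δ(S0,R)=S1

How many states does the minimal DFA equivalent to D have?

2

First remove the unreachable states {S3}; 3 states remain.
P0 = {S1,S2} | {S0}.
Stable partition: {S1,S2} | {S0} — 2 equivalence classes.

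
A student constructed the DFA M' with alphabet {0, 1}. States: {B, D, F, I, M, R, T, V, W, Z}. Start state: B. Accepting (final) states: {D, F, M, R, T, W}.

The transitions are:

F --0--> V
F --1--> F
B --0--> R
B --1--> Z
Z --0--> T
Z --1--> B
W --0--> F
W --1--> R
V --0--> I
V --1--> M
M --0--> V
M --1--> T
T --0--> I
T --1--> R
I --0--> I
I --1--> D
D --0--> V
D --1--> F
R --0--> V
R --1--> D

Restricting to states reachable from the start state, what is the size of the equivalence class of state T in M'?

5

First remove the unreachable states {W}; 9 states remain.
P0 = {D,F,M,R,T} | {B,I,V,Z}.
Refine {B,I,V,Z} on symbol 0: members go to different blocks, giving {B,Z} and {I,V}.
No further refinement is possible. Final partition (3 blocks): {D,F,M,R,T} | {B,Z} | {I,V}.
State T belongs to the block {D,F,M,R,T}, which has 5 states.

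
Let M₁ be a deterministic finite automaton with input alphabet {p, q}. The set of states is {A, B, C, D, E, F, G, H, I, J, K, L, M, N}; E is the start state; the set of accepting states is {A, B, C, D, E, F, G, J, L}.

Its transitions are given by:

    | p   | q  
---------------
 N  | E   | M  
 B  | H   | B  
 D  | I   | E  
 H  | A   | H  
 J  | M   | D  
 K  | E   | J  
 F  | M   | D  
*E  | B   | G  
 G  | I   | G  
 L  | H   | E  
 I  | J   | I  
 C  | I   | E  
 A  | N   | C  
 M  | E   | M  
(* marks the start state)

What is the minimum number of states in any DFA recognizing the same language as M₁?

States {F,K,L} cannot be reached from the start state, so discard them.
P0 = {A,B,C,D,E,G,J} | {H,I,M,N}.
Split {A,B,C,D,E,G,J} by δ(·,p) → {A,B,C,D,G,J} and {E}.
Split {A,B,C,D,G,J} by δ(·,q) → {A,B,G,J} and {C,D}.
Split {A,B,G,J} by δ(·,q) → {A,J} and {B,G}.
On input p, block {H,I,M,N} splits into {H,I} and {M,N}.
Stable partition: {A,J} | {H,I} | {E} | {C,D} | {B,G} | {M,N} — 6 equivalence classes.

6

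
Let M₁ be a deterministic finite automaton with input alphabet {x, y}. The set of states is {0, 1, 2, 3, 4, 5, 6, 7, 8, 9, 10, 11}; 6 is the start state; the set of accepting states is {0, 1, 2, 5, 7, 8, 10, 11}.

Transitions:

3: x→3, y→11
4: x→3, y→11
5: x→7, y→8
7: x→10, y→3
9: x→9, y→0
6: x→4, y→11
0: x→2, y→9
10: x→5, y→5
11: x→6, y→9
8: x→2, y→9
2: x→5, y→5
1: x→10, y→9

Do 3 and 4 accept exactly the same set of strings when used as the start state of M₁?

Yes

States {1} cannot be reached from the start state, so discard them.
Start with accepting vs non-accepting: {0,2,5,7,8,10,11} | {3,4,6,9}.
Split {0,2,5,7,8,10,11} by δ(·,x) → {0,2,5,7,8,10} and {11}.
Refine {0,2,5,7,8,10} on symbol y: members go to different blocks, giving {0,7,8} and {2,5,10}.
Split {3,4,6,9} by δ(·,y) → {3,4,6} and {9}.
Refine {0,7,8} on symbol y: members go to different blocks, giving {0,8} and {7}.
Refine {2,5,10} on symbol x: members go to different blocks, giving {2,10} and {5}.
The partition is now stable with 7 blocks: {0,8} | {3,4,6} | {11} | {2,10} | {9} | {7} | {5}.
3 and 4 lie in the same block of the stable partition, so they are equivalent — no string distinguishes them.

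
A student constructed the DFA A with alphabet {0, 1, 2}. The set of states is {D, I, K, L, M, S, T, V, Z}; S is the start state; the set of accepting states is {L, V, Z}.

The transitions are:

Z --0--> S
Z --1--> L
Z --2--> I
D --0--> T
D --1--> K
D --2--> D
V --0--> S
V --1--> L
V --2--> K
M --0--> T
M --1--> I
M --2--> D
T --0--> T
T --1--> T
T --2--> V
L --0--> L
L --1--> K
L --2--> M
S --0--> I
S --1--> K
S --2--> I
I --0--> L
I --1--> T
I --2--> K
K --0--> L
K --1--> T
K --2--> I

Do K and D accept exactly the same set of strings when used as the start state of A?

No

First remove the unreachable states {Z}; 8 states remain.
P0 = {L,V} | {D,I,K,M,S,T}.
Split {L,V} by δ(·,0) → {V} and {L}.
On input 0, block {D,I,K,M,S,T} splits into {D,M,S,T} and {I,K}.
On input 0, block {D,M,S,T} splits into {D,M,T} and {S}.
On input 1, block {D,M,T} splits into {D,M} and {T}.
The partition is now stable with 6 blocks: {V} | {D,M} | {L} | {I,K} | {S} | {T}.
K and D end up in different blocks, so they are distinguishable. For instance, the string '0' is accepted from only K.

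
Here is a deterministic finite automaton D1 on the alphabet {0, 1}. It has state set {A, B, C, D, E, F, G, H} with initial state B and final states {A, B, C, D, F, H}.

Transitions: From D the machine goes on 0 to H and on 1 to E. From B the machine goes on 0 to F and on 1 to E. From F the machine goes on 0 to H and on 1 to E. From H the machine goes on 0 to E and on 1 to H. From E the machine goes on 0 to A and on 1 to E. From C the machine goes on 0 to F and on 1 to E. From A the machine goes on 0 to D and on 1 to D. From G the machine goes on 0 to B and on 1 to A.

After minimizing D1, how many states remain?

Reachable states from the start: {A,B,D,E,F,H}. Unreachable: {C,G} — drop them.
P0 = {A,B,D,F,H} | {E}.
On input 0, block {A,B,D,F,H} splits into {A,B,D,F} and {H}.
Refine {A,B,D,F} on symbol 0: members go to different blocks, giving {A,B} and {D,F}.
Refine {A,B} on symbol 1: members go to different blocks, giving {A} and {B}.
Stable partition: {A} | {E} | {H} | {D,F} | {B} — 5 equivalence classes.

5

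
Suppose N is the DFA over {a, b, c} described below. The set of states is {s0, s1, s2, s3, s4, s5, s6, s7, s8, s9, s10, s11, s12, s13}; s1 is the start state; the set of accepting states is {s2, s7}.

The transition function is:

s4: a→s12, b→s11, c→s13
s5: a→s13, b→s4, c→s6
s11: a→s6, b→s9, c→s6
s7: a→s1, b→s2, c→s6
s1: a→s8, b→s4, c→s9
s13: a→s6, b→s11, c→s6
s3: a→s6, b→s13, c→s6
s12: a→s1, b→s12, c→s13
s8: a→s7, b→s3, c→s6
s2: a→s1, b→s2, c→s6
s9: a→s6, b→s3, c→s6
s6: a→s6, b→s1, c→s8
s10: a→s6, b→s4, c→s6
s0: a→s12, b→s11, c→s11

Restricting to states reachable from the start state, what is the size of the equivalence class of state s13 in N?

4

States {s0,s5,s10} cannot be reached from the start state, so discard them.
Initial partition by acceptance: {s2,s7} | {s1,s3,s4,s6,s8,s9,s11,s12,s13}.
On input a, block {s1,s3,s4,s6,s8,s9,s11,s12,s13} splits into {s1,s3,s4,s6,s9,s11,s12,s13} and {s8}.
Refine {s1,s3,s4,s6,s9,s11,s12,s13} on symbol a: members go to different blocks, giving {s3,s4,s6,s9,s11,s12,s13} and {s1}.
Split {s3,s4,s6,s9,s11,s12,s13} by δ(·,a) → {s3,s4,s6,s9,s11,s13} and {s12}.
Split {s3,s4,s6,s9,s11,s13} by δ(·,a) → {s3,s6,s9,s11,s13} and {s4}.
On input b, block {s3,s6,s9,s11,s13} splits into {s3,s9,s11,s13} and {s6}.
No further refinement is possible. Final partition (7 blocks): {s2,s7} | {s3,s9,s11,s13} | {s8} | {s1} | {s12} | {s4} | {s6}.
The equivalence class containing s13 is {s3,s9,s11,s13}, of size 4.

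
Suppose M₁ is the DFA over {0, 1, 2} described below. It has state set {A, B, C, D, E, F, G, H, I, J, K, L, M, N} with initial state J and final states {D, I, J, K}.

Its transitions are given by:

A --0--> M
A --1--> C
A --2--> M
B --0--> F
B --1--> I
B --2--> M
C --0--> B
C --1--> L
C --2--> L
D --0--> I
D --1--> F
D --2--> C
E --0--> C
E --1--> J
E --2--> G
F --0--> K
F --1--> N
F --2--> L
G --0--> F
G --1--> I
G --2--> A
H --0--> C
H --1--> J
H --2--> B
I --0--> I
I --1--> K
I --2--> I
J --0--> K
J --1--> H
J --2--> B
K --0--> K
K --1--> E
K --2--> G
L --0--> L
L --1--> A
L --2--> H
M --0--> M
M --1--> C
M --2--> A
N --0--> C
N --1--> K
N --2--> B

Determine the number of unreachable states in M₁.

No path from J leads to D; the other 13 states are all reachable.

1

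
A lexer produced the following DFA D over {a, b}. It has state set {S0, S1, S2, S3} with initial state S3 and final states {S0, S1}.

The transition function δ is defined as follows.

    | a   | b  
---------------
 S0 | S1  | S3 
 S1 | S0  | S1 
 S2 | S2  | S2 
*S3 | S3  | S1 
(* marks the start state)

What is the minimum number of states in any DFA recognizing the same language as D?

3

Reachable states from the start: {S0,S1,S3}. Unreachable: {S2} — drop them.
P0 = {S0,S1} | {S3}.
On input b, block {S0,S1} splits into {S0} and {S1}.
The partition is now stable with 3 blocks: {S0} | {S3} | {S1}.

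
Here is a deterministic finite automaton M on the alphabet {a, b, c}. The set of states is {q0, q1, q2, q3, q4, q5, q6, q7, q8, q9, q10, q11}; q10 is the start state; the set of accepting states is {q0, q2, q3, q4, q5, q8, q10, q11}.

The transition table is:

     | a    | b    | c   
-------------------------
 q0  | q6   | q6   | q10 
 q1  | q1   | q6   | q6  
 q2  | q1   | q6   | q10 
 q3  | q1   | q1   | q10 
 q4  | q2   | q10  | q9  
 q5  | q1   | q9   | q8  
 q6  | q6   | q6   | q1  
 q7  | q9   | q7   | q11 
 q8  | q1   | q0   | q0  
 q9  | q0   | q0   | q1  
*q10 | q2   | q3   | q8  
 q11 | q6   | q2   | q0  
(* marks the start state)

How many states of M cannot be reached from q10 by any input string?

No path from q10 leads to q4, q5, q7, q9, q11; the other 7 states are all reachable.

5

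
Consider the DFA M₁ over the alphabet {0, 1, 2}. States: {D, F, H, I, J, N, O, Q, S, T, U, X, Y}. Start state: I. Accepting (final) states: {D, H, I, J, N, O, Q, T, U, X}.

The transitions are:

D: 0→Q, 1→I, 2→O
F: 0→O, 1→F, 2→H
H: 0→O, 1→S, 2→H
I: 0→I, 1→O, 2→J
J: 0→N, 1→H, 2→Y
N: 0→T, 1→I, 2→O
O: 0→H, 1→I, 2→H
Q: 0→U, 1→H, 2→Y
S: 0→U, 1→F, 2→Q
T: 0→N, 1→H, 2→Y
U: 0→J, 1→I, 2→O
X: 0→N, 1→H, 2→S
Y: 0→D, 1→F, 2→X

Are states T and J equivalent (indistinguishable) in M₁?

All states are reachable from the start state.
Start with accepting vs non-accepting: {D,H,I,J,N,O,Q,T,U,X} | {F,S,Y}.
Refine {D,H,I,J,N,O,Q,T,U,X} on symbol 1: members go to different blocks, giving {D,I,J,N,O,Q,T,U,X} and {H}.
Refine {D,I,J,N,O,Q,T,U,X} on symbol 0: members go to different blocks, giving {D,I,J,N,Q,T,U,X} and {O}.
Refine {D,I,J,N,Q,T,U,X} on symbol 1: members go to different blocks, giving {J,Q,T,X} and {D,N,U} and {I}.
Split {F,S,Y} by δ(·,0) → {S,Y} and {F}.
Stable partition: {J,Q,T,X} | {S,Y} | {H} | {O} | {D,N,U} | {I} | {F} — 7 equivalence classes.
T and J lie in the same block of the stable partition, so they are equivalent — no string distinguishes them.

Yes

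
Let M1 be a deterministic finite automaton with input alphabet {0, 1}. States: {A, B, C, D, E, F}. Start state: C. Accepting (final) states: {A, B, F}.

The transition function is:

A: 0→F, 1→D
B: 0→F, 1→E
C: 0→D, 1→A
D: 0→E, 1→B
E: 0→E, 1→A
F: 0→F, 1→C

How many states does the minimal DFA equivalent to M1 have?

All states are reachable from the start state.
P0 = {A,B,F} | {C,D,E}.
The partition is now stable with 2 blocks: {A,B,F} | {C,D,E}.

2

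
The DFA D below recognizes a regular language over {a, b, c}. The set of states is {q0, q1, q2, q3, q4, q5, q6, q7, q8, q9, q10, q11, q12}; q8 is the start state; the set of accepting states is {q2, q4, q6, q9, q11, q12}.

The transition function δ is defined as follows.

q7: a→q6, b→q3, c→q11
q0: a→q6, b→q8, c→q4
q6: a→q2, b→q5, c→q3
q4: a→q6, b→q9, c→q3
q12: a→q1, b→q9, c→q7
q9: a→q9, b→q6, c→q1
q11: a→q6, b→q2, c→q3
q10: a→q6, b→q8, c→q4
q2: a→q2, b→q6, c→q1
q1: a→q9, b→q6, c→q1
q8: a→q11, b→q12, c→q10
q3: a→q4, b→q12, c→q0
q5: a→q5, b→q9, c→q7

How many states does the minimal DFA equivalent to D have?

All states are reachable from the start state.
P0 = {q2,q4,q6,q9,q11,q12} | {q0,q1,q3,q5,q7,q8,q10}.
On input a, block {q2,q4,q6,q9,q11,q12} splits into {q2,q4,q6,q9,q11} and {q12}.
On input b, block {q2,q4,q6,q9,q11} splits into {q2,q4,q9,q11} and {q6}.
Split {q2,q4,q9,q11} by δ(·,a) → {q2,q9} and {q4,q11}.
On input a, block {q0,q1,q3,q5,q7,q8,q10} splits into {q0,q7,q10} and {q3,q8} and {q1} and {q5}.
No further refinement is possible. Final partition (8 blocks): {q2,q9} | {q0,q7,q10} | {q12} | {q6} | {q4,q11} | {q3,q8} | {q1} | {q5}.

8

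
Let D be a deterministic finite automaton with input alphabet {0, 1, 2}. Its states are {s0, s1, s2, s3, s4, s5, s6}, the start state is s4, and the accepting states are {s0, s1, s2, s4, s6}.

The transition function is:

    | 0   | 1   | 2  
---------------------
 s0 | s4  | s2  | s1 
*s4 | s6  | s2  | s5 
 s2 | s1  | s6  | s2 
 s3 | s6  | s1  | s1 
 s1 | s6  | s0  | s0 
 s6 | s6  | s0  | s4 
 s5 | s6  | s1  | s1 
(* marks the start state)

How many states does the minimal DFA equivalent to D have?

6

Reachable states from the start: {s0,s1,s2,s4,s5,s6}. Unreachable: {s3} — drop them.
Initial partition by acceptance: {s0,s1,s2,s4,s6} | {s5}.
Refine {s0,s1,s2,s4,s6} on symbol 2: members go to different blocks, giving {s0,s1,s2,s6} and {s4}.
On input 0, block {s0,s1,s2,s6} splits into {s1,s2,s6} and {s0}.
Split {s1,s2,s6} by δ(·,1) → {s1,s6} and {s2}.
Split {s1,s6} by δ(·,2) → {s1} and {s6}.
The partition is now stable with 6 blocks: {s1} | {s5} | {s4} | {s0} | {s2} | {s6}.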